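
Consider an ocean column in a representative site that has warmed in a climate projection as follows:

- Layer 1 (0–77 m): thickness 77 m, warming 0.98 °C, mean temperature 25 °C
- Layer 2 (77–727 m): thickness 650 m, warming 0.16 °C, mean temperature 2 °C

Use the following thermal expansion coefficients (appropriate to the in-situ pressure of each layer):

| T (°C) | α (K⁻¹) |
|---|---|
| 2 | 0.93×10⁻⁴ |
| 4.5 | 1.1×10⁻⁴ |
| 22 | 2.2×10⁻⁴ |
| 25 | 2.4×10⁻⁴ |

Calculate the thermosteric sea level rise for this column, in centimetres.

Layer 1 at 25 °C → α = 2.4×10⁻⁴ K⁻¹
Layer 2 at 2 °C → α = 0.93×10⁻⁴ K⁻¹
Layer 1: 0.98 × 2.4×10⁻⁴ × 77 = 0.0181104 m
77–727 m: 0.93×10⁻⁴ × 650 × 0.16 = 0.009672 m
Δh = 0.0181104 + 0.009672 = 0.0277824 m

2.78 cm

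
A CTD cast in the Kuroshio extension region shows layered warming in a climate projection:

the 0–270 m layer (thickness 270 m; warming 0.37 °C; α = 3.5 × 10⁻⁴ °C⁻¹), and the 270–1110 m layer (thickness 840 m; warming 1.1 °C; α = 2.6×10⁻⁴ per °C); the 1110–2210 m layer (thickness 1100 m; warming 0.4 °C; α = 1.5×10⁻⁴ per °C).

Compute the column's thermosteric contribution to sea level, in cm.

Δh ≈ 34.1 cm

Layer 1: 270 × 0.37 × 3.5×10⁻⁴ = 0.034965 m
2.6×10⁻⁴ × 1.1 × 840 = 0.24024 m
Layer 3: 1100 × 0.4 × 1.5×10⁻⁴ = 0.06600 m
Δh = 0.034965 + 0.24024 + 0.06600 = 0.341205 m ≈ 34.1 cm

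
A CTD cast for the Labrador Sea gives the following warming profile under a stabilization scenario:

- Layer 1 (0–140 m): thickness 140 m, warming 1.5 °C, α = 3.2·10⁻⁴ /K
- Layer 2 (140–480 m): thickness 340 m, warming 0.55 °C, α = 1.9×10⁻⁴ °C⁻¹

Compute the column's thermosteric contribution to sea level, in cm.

Layer 1: 1.5 × 3.2×10⁻⁴ × 140 = 0.06720 m
0.55 × 1.9×10⁻⁴ × 340 = 0.03553 m
Δh = 0.06720 + 0.03553 = 0.10273 m ≈ 10 cm

10 cm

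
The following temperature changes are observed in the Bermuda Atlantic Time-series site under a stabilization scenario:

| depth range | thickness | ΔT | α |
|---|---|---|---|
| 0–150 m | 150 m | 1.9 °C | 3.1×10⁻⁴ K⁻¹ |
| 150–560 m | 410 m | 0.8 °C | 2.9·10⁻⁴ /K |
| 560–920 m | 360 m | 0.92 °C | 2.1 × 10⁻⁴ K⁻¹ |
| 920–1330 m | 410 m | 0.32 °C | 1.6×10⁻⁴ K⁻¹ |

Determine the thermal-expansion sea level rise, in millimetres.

0–150 m: 1.9 × 150 × 3.1×10⁻⁴ = 0.08835 m
0.8 × 2.9×10⁻⁴ × 410 = 0.09512 m
560–920 m: 2.1×10⁻⁴ × 0.92 × 360 = 0.069552 m
Layer 4: 0.32 × 410 × 1.6×10⁻⁴ = 0.020992 m
Δh = 0.08835 + 0.09512 + 0.069552 + 0.020992 = 0.274014 m

about 274 mm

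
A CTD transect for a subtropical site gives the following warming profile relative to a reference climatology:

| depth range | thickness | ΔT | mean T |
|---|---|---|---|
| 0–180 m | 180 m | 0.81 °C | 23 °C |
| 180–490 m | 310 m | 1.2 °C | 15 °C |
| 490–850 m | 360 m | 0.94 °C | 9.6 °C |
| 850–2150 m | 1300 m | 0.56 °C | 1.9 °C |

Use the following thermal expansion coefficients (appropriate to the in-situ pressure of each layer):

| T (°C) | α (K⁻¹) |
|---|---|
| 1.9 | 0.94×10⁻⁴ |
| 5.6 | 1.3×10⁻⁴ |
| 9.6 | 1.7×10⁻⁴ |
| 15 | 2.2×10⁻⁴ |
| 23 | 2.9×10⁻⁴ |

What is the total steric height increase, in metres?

Layer 1 at 23 °C → α = 2.9×10⁻⁴ K⁻¹
Layer 2 at 15 °C → α = 2.2×10⁻⁴ K⁻¹
Layer 3 at 9.6 °C → α = 1.7×10⁻⁴ K⁻¹
Layer 4 at 1.9 °C → α = 0.94×10⁻⁴ K⁻¹
2.9×10⁻⁴ × 0.81 × 180 = 0.042282 m
2.2×10⁻⁴ × 310 × 1.2 = 0.08184 m
1.7×10⁻⁴ × 0.94 × 360 = 0.057528 m
850–2150 m: 0.94×10⁻⁴ × 0.56 × 1300 = 0.068432 m
Δh = 0.042282 + 0.08184 + 0.057528 + 0.068432 = 0.250082 m

Δh = 0.25 m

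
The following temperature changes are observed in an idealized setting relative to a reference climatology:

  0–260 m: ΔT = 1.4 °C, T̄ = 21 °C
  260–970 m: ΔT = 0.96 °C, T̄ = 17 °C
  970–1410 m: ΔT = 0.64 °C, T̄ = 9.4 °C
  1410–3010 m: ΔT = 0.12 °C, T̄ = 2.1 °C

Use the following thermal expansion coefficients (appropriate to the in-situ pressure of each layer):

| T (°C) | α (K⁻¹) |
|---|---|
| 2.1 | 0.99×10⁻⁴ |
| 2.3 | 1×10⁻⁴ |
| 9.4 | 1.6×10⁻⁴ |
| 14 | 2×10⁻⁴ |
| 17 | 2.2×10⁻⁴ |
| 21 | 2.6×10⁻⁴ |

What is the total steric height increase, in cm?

Layer 1 at 21 °C → α = 2.6×10⁻⁴ K⁻¹
Layer 2 at 17 °C → α = 2.2×10⁻⁴ K⁻¹
Layer 3 at 9.4 °C → α = 1.6×10⁻⁴ K⁻¹
Layer 4 at 2.1 °C → α = 0.99×10⁻⁴ K⁻¹
2.6×10⁻⁴ × 1.4 × 260 = 0.09464 m
2.2×10⁻⁴ × 710 × 0.96 = 0.149952 m
Layer 3: 440 × 1.6×10⁻⁴ × 0.64 = 0.045056 m
1410–3010 m: 0.99×10⁻⁴ × 0.12 × 1600 = 0.019008 m
Δh = 0.09464 + 0.149952 + 0.045056 + 0.019008 = 0.308656 m

Δh = 30.9 cm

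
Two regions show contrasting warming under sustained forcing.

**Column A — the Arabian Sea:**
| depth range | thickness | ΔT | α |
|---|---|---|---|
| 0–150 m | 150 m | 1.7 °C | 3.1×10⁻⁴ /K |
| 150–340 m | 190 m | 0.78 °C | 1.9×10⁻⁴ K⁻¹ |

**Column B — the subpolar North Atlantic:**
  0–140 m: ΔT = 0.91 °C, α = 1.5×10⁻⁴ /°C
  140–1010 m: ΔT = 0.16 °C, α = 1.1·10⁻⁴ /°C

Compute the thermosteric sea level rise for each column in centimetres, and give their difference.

A: 10.7 cm; B: 3.44 cm; difference 7.28 cm

A 0–150 m: 1.7 × 150 × 3.1×10⁻⁴ = 0.07905 m
A 150–340 m: 0.78 × 190 × 1.9×10⁻⁴ = 0.028158 m
A total: 0.107208 m
B 1.5×10⁻⁴ × 0.91 × 140 = 0.01911 m
B Layer 2: 1.1×10⁻⁴ × 0.16 × 870 = 0.015312 m
B total: 0.034422 m
Difference: 0.107208 − 0.034422 = 0.072786 m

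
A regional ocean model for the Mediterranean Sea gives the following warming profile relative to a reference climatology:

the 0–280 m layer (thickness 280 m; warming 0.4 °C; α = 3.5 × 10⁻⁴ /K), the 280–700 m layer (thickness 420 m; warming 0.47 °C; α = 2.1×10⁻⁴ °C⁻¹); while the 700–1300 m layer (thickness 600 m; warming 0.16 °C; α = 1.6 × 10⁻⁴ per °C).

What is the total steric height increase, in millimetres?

0.4 × 3.5×10⁻⁴ × 280 = 0.03920 m
Layer 2: 420 × 0.47 × 2.1×10⁻⁴ = 0.041454 m
600 × 0.16 × 1.6×10⁻⁴ = 0.01536 m
Δh = 0.03920 + 0.041454 + 0.01536 = 0.096014 m

96 mm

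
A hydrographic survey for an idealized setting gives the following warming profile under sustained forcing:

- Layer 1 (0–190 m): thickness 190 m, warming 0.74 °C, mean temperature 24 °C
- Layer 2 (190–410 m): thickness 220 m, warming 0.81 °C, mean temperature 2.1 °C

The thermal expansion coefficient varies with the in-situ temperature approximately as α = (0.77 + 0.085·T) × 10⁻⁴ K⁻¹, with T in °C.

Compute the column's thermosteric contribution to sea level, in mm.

56.4 mm of thermosteric rise

Layer 1: α = (0.77 + 0.085×24)×10⁻⁴ = 2.81×10⁻⁴ K⁻¹
Layer 2: α = (0.77 + 0.085×2.1)×10⁻⁴ = 0.9485×10⁻⁴ K⁻¹
0–190 m: 190 × 2.81×10⁻⁴ × 0.74 = 0.0395086 m
0.9485×10⁻⁴ × 220 × 0.81 = 0.01690227 m
Δh = 0.0395086 + 0.01690227 = 0.05641087 m ≈ 56.4 mm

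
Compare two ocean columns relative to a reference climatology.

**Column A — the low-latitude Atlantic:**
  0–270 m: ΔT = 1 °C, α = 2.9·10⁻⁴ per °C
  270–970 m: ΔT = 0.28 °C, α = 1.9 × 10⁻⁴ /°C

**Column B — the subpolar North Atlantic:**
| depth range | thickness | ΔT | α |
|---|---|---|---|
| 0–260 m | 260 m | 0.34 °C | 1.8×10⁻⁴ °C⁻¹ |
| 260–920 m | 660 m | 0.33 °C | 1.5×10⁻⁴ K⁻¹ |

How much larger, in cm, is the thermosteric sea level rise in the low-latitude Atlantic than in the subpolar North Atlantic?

6.70 cm

A 0–270 m: 1 × 270 × 2.9×10⁻⁴ = 0.07830 m
A Layer 2: 700 × 1.9×10⁻⁴ × 0.28 = 0.03724 m
A total: 0.11554 m
B 1.8×10⁻⁴ × 260 × 0.34 = 0.015912 m
B 1.5×10⁻⁴ × 0.33 × 660 = 0.03267 m
B total: 0.048582 m
Difference: 0.11554 − 0.048582 = 0.066958 m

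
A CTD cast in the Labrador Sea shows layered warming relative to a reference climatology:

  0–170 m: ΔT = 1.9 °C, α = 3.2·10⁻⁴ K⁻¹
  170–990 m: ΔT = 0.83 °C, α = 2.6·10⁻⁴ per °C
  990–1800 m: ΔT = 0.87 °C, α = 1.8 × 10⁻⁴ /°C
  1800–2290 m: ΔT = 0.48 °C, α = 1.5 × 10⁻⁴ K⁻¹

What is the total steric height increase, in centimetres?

Δh ≈ 44.2 cm

0–170 m: 3.2×10⁻⁴ × 170 × 1.9 = 0.10336 m
820 × 2.6×10⁻⁴ × 0.83 = 0.176956 m
1.8×10⁻⁴ × 810 × 0.87 = 0.126846 m
1800–2290 m: 490 × 1.5×10⁻⁴ × 0.48 = 0.03528 m
Δh = 0.10336 + 0.176956 + 0.126846 + 0.03528 = 0.442442 m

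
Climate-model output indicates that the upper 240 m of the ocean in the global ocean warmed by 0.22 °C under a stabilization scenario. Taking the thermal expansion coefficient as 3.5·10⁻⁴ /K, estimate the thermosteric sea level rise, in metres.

Δh = αΔT·H = 3.5×10⁻⁴ × 0.22 × 240 = 0.01848 m

Δh ≈ 0.0185 m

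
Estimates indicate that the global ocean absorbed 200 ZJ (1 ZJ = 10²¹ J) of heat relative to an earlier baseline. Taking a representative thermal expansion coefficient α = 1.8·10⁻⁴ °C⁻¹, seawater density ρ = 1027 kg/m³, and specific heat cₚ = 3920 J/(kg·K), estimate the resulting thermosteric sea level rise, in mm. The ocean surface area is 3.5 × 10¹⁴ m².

Per unit area: Q = 200×10²¹ / (3.5×10¹⁴) ≈ 5.714×10⁸ J/m²
Δh = αQ/(ρcₚ) = 1.8×10⁻⁴ × 5.714×10⁸ / (1027 × 3920) ≈ 0.025548 m

about 26 mm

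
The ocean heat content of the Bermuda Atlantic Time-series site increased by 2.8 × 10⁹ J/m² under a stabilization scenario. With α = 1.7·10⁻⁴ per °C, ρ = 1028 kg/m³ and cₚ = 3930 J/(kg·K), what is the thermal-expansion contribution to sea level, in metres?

Δh ≈ 0.118 m

Δh = αQ/(ρcₚ) = 1.7×10⁻⁴ × 2.8×10⁹ / (1028 × 3930) ≈ 0.11782 m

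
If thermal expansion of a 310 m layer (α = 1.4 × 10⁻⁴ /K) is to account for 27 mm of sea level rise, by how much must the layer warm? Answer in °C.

ΔT ≈ 0.622 °C

ΔT = Δh/(αH) = 0.027 / (1.4×10⁻⁴ × 310) ≈ 0.6221 °C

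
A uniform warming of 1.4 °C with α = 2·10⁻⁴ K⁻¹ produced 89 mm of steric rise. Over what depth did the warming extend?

H ≈ 320 m

H = Δh/(αΔT) = 0.089 / (2×10⁻⁴ × 1.4) ≈ 317.9 m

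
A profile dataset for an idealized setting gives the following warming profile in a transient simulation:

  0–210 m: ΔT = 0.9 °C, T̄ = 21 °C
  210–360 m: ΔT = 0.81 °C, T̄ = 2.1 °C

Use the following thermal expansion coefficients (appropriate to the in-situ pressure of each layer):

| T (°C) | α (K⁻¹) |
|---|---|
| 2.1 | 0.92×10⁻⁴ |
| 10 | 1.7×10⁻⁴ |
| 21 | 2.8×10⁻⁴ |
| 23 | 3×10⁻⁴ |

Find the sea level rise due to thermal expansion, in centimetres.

Layer 1 at 21 °C → α = 2.8×10⁻⁴ K⁻¹
Layer 2 at 2.1 °C → α = 0.92×10⁻⁴ K⁻¹
210 × 2.8×10⁻⁴ × 0.9 = 0.05292 m
Layer 2: 0.81 × 150 × 0.92×10⁻⁴ = 0.011178 m
Δh = 0.05292 + 0.011178 = 0.064098 m

Δh ≈ 6.41 cm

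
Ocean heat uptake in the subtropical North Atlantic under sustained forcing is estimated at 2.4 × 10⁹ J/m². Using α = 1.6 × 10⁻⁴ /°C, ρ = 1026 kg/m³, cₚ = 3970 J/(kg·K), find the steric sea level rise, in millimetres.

about 94.3 mm

Δh = αQ/(ρcₚ) = 1.6×10⁻⁴ × 2.4×10⁹ / (1026 × 3970) ≈ 0.094274 m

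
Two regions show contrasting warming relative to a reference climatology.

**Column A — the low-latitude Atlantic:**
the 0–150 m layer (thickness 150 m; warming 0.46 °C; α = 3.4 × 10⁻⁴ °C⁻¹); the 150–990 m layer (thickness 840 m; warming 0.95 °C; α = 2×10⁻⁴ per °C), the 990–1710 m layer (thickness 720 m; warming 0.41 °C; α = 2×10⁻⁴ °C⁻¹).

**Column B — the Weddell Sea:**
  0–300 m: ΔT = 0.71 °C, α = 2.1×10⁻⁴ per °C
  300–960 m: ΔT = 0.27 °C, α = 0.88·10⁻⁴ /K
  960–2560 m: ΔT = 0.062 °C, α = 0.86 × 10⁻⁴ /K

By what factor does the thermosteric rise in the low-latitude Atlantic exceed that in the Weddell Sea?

A 0–150 m: 3.4×10⁻⁴ × 150 × 0.46 = 0.02346 m
A 2×10⁻⁴ × 840 × 0.95 = 0.15960 m
A Layer 3: 720 × 2×10⁻⁴ × 0.41 = 0.05904 m
A total: 0.24210 m
B 0.71 × 2.1×10⁻⁴ × 300 = 0.04473 m
B Layer 2: 660 × 0.27 × 0.88×10⁻⁴ = 0.0156816 m
B 960–2560 m: 0.86×10⁻⁴ × 0.062 × 1600 = 0.0085312 m
B total: 0.0689428 m
Ratio: 0.24210 / 0.0689428 ≈ 3.512

≈ 3.5×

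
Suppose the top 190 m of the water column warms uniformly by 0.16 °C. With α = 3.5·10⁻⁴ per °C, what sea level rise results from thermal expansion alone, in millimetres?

Δh = αΔT·H = 3.5×10⁻⁴ × 0.16 × 190 = 0.01064 m

about 10.6 mm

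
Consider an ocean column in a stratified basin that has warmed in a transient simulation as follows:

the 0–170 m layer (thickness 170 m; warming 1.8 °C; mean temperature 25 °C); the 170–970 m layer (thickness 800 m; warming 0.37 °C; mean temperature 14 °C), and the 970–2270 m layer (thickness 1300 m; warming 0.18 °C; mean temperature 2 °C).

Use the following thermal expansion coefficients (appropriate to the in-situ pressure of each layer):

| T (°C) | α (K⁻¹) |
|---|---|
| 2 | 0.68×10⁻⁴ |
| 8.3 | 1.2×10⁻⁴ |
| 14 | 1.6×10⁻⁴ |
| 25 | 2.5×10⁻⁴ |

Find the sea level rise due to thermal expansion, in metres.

Layer 1 at 25 °C → α = 2.5×10⁻⁴ K⁻¹
Layer 2 at 14 °C → α = 1.6×10⁻⁴ K⁻¹
Layer 3 at 2 °C → α = 0.68×10⁻⁴ K⁻¹
0–170 m: 2.5×10⁻⁴ × 170 × 1.8 = 0.07650 m
Layer 2: 800 × 1.6×10⁻⁴ × 0.37 = 0.04736 m
970–2270 m: 1300 × 0.68×10⁻⁴ × 0.18 = 0.015912 m
Δh = 0.07650 + 0.04736 + 0.015912 = 0.139772 m ≈ 0.140 m

about 0.140 m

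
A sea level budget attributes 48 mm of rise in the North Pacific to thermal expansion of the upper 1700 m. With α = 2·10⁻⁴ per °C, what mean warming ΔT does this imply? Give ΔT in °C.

ΔT = Δh/(αH) = 0.048 / (2×10⁻⁴ × 1700) ≈ 0.1412 °C

ΔT ≈ 0.14 °C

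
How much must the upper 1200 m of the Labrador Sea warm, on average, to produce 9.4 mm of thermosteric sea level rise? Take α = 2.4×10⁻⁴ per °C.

ΔT = Δh/(αH) = 0.0094 / (2.4×10⁻⁴ × 1200) ≈ 0.03264 °C

0.0326 °C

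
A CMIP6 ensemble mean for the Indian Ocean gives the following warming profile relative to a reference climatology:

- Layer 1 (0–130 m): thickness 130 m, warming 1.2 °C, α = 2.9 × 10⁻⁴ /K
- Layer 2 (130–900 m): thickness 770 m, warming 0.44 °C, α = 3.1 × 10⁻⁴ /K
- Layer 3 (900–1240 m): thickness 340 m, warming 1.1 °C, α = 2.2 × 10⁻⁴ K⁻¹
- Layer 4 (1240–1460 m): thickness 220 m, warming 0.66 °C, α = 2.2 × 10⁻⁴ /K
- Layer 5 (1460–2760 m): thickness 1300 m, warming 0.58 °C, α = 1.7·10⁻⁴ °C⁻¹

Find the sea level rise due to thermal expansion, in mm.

Δh ≈ 390 mm

0–130 m: 1.2 × 2.9×10⁻⁴ × 130 = 0.04524 m
3.1×10⁻⁴ × 0.44 × 770 = 0.105028 m
1.1 × 2.2×10⁻⁴ × 340 = 0.08228 m
0.66 × 2.2×10⁻⁴ × 220 = 0.031944 m
0.58 × 1.7×10⁻⁴ × 1300 = 0.12818 m
Δh = 0.04524 + 0.105028 + 0.08228 + 0.031944 + 0.12818 = 0.392672 m ≈ 390 mm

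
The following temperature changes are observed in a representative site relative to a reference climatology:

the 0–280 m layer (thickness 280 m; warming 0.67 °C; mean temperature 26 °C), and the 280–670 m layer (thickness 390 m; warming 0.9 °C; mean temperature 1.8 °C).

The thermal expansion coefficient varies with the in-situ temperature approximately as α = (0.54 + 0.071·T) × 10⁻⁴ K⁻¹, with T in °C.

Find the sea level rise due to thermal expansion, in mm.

68 mm

Layer 1: α = (0.54 + 0.071×26)×10⁻⁴ = 2.386×10⁻⁴ K⁻¹
Layer 2: α = (0.54 + 0.071×1.8)×10⁻⁴ = 0.6678×10⁻⁴ K⁻¹
280 × 0.67 × 2.386×10⁻⁴ = 0.04476136 m
Layer 2: 390 × 0.9 × 0.6678×10⁻⁴ = 0.02343978 m
Δh = 0.04476136 + 0.02343978 = 0.06820114 m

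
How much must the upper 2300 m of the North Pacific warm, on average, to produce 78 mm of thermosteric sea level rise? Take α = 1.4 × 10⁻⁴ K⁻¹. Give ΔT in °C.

ΔT = Δh/(αH) = 0.078 / (1.4×10⁻⁴ × 2300) ≈ 0.2422 °C

0.242 °C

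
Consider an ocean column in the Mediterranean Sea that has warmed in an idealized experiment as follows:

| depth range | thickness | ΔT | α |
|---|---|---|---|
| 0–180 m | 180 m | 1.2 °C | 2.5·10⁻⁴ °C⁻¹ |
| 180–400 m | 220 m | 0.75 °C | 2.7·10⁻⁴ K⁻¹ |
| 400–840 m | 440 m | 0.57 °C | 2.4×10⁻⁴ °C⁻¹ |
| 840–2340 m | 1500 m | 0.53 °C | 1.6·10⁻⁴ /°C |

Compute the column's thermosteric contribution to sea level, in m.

Δh ≈ 0.29 m

Layer 1: 180 × 1.2 × 2.5×10⁻⁴ = 0.05400 m
2.7×10⁻⁴ × 0.75 × 220 = 0.04455 m
2.4×10⁻⁴ × 440 × 0.57 = 0.060192 m
840–2340 m: 1.6×10⁻⁴ × 1500 × 0.53 = 0.12720 m
Δh = 0.05400 + 0.04455 + 0.060192 + 0.12720 = 0.285942 m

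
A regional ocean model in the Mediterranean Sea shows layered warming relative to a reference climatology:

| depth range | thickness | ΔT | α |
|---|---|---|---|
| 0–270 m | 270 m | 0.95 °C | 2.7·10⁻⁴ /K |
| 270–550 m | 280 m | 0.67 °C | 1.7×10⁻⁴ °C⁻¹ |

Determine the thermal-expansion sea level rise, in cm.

10 cm

Layer 1: 2.7×10⁻⁴ × 270 × 0.95 = 0.069255 m
Layer 2: 0.67 × 280 × 1.7×10⁻⁴ = 0.031892 m
Δh = 0.069255 + 0.031892 = 0.101147 m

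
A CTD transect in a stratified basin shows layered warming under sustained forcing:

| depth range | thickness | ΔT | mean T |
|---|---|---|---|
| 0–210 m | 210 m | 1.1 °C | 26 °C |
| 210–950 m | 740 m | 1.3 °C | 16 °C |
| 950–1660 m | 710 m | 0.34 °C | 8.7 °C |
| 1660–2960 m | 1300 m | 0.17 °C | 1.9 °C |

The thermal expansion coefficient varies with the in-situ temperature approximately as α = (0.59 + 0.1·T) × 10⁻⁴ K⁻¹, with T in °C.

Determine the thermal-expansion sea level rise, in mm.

Layer 1: α = (0.59 + 0.1×26)×10⁻⁴ = 3.19×10⁻⁴ K⁻¹
Layer 2: α = (0.59 + 0.1×16)×10⁻⁴ = 2.19×10⁻⁴ K⁻¹
Layer 3: α = (0.59 + 0.1×8.7)×10⁻⁴ = 1.46×10⁻⁴ K⁻¹
Layer 4: α = (0.59 + 0.1×1.9)×10⁻⁴ = 0.78×10⁻⁴ K⁻¹
210 × 1.1 × 3.19×10⁻⁴ = 0.073689 m
1.3 × 740 × 2.19×10⁻⁴ = 0.210678 m
710 × 0.34 × 1.46×10⁻⁴ = 0.0352444 m
1660–2960 m: 1300 × 0.17 × 0.78×10⁻⁴ = 0.017238 m
Δh = 0.073689 + 0.210678 + 0.0352444 + 0.017238 = 0.3368494 m

Δh = 337 mm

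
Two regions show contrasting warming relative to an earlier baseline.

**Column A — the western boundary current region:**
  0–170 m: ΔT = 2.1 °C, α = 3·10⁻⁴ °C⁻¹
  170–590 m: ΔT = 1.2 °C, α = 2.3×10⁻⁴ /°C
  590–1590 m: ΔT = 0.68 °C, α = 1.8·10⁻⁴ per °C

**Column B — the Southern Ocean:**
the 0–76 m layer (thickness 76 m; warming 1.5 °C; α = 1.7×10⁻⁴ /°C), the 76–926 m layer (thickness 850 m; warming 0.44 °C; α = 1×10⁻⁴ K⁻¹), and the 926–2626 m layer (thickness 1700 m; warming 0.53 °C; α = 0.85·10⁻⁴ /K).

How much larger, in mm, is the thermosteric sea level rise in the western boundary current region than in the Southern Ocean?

212 mm

A 0–170 m: 3×10⁻⁴ × 2.1 × 170 = 0.10710 m
A Layer 2: 1.2 × 2.3×10⁻⁴ × 420 = 0.11592 m
A Layer 3: 1000 × 0.68 × 1.8×10⁻⁴ = 0.12240 m
A total: 0.34542 m
B Layer 1: 1.5 × 1.7×10⁻⁴ × 76 = 0.01938 m
B Layer 2: 850 × 1×10⁻⁴ × 0.44 = 0.03740 m
B 0.85×10⁻⁴ × 0.53 × 1700 = 0.076585 m
B total: 0.133365 m
Difference: 0.34542 − 0.133365 = 0.212055 m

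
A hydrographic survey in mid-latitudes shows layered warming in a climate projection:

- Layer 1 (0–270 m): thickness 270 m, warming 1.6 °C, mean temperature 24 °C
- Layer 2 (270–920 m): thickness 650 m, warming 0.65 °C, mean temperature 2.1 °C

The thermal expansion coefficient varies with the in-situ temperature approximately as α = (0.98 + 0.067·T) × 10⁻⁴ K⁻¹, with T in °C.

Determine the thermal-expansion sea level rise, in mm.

159 mm of thermosteric rise

Layer 1: α = (0.98 + 0.067×24)×10⁻⁴ = 2.588×10⁻⁴ K⁻¹
Layer 2: α = (0.98 + 0.067×2.1)×10⁻⁴ = 1.1207×10⁻⁴ K⁻¹
Layer 1: 1.6 × 270 × 2.588×10⁻⁴ = 0.1118016 m
270–920 m: 650 × 0.65 × 1.1207×10⁻⁴ = 0.047349575 m
Δh = 0.1118016 + 0.047349575 = 0.159151175 m ≈ 159 mm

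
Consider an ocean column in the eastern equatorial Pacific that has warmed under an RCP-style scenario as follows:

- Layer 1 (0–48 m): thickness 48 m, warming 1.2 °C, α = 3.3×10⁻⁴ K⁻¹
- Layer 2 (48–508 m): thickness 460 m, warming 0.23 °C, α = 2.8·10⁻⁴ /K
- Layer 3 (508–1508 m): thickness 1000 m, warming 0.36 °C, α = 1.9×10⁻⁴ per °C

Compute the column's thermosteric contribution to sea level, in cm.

11.7 cm of thermosteric rise

Layer 1: 48 × 3.3×10⁻⁴ × 1.2 = 0.019008 m
Layer 2: 0.23 × 2.8×10⁻⁴ × 460 = 0.029624 m
Layer 3: 1.9×10⁻⁴ × 1000 × 0.36 = 0.06840 m
Δh = 0.019008 + 0.029624 + 0.06840 = 0.117032 m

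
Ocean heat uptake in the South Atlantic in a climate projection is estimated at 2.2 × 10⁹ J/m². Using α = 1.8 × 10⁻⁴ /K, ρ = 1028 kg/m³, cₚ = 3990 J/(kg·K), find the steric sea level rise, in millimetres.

Δh = αQ/(ρcₚ) = 1.8×10⁻⁴ × 2.2×10⁹ / (1028 × 3990) ≈ 0.096545 m

Δh = 96.5 mm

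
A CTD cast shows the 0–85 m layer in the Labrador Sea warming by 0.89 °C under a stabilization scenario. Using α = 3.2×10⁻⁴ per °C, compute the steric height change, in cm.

Δh = αΔT·H = 3.2×10⁻⁴ × 0.89 × 85 = 0.024208 m

Δh = 2.42 cm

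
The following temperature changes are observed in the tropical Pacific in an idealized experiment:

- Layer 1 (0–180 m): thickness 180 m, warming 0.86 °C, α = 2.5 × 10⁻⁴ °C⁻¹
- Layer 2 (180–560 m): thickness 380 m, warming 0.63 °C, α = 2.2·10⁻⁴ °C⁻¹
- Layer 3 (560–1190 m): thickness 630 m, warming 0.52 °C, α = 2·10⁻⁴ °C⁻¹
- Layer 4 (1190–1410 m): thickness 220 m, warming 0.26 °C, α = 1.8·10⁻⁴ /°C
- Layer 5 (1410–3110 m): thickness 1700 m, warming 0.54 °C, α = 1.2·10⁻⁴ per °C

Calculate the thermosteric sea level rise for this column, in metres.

Layer 1: 2.5×10⁻⁴ × 0.86 × 180 = 0.03870 m
180–560 m: 380 × 0.63 × 2.2×10⁻⁴ = 0.052668 m
Layer 3: 0.52 × 2×10⁻⁴ × 630 = 0.06552 m
220 × 0.26 × 1.8×10⁻⁴ = 0.010296 m
0.54 × 1700 × 1.2×10⁻⁴ = 0.11016 m
Δh = 0.03870 + 0.052668 + 0.06552 + 0.010296 + 0.11016 = 0.277344 m

about 0.28 m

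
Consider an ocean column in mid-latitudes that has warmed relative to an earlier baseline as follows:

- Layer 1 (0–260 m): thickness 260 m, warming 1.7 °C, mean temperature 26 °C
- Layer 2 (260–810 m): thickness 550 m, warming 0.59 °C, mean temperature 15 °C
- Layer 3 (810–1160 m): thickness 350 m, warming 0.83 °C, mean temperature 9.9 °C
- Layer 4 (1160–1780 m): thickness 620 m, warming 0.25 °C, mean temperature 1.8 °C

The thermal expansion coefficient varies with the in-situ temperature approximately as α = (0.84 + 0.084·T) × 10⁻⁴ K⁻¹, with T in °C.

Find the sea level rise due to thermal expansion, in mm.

Δh ≈ 266 mm

Layer 1: α = (0.84 + 0.084×26)×10⁻⁴ = 3.024×10⁻⁴ K⁻¹
Layer 2: α = (0.84 + 0.084×15)×10⁻⁴ = 2.1×10⁻⁴ K⁻¹
Layer 3: α = (0.84 + 0.084×9.9)×10⁻⁴ = 1.6716×10⁻⁴ K⁻¹
Layer 4: α = (0.84 + 0.084×1.8)×10⁻⁴ = 0.9912×10⁻⁴ K⁻¹
1.7 × 260 × 3.024×10⁻⁴ = 0.1336608 m
260–810 m: 550 × 2.1×10⁻⁴ × 0.59 = 0.068145 m
810–1160 m: 350 × 1.6716×10⁻⁴ × 0.83 = 0.04855998 m
Layer 4: 620 × 0.9912×10⁻⁴ × 0.25 = 0.0153636 m
Δh = 0.1336608 + 0.068145 + 0.04855998 + 0.0153636 = 0.26572938 m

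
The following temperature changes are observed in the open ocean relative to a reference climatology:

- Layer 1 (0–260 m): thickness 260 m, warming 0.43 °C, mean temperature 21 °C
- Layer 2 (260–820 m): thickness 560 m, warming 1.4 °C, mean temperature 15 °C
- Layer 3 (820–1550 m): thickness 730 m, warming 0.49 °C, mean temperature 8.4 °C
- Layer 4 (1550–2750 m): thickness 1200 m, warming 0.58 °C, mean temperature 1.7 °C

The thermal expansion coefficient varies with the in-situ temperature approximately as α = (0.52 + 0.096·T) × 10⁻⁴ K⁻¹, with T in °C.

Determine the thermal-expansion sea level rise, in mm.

277 mm of thermosteric rise

Layer 1: α = (0.52 + 0.096×21)×10⁻⁴ = 2.536×10⁻⁴ K⁻¹
Layer 2: α = (0.52 + 0.096×15)×10⁻⁴ = 1.96×10⁻⁴ K⁻¹
Layer 3: α = (0.52 + 0.096×8.4)×10⁻⁴ = 1.3264×10⁻⁴ K⁻¹
Layer 4: α = (0.52 + 0.096×1.7)×10⁻⁴ = 0.6832×10⁻⁴ K⁻¹
Layer 1: 2.536×10⁻⁴ × 0.43 × 260 = 0.02835248 m
1.4 × 1.96×10⁻⁴ × 560 = 0.153664 m
820–1550 m: 730 × 0.49 × 1.3264×10⁻⁴ = 0.047445328 m
Layer 4: 0.58 × 1200 × 0.6832×10⁻⁴ = 0.04755072 m
Δh = 0.02835248 + 0.153664 + 0.047445328 + 0.04755072 = 0.277012528 m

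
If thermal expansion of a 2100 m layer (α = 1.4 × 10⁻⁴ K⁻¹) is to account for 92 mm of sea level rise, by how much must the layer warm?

about 0.31 K

ΔT = Δh/(αH) = 0.092 / (1.4×10⁻⁴ × 2100) ≈ 0.3129 K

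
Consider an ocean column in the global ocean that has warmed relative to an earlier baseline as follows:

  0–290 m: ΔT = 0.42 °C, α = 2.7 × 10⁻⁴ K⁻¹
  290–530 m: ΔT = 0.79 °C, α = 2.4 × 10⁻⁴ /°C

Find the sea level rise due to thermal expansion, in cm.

0–290 m: 2.7×10⁻⁴ × 290 × 0.42 = 0.032886 m
2.4×10⁻⁴ × 0.79 × 240 = 0.045504 m
Δh = 0.032886 + 0.045504 = 0.07839 m

7.84 cm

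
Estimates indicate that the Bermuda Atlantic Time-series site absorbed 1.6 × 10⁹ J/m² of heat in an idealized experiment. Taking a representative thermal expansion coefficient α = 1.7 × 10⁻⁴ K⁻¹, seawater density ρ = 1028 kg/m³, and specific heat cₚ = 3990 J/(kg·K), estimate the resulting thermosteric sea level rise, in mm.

Δh = 66 mm

Δh = αQ/(ρcₚ) = 1.7×10⁻⁴ × 1.6×10⁹ / (1028 × 3990) ≈ 0.066314 m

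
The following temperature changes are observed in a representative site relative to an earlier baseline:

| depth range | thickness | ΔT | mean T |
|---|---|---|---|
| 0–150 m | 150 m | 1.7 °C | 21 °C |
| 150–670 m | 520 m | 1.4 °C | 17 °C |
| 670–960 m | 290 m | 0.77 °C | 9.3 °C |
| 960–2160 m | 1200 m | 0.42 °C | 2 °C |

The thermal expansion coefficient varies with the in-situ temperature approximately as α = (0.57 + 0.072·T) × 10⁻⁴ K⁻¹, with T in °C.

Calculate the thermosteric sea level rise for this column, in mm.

Δh ≈ 247 mm

Layer 1: α = (0.57 + 0.072×21)×10⁻⁴ = 2.082×10⁻⁴ K⁻¹
Layer 2: α = (0.57 + 0.072×17)×10⁻⁴ = 1.794×10⁻⁴ K⁻¹
Layer 3: α = (0.57 + 0.072×9.3)×10⁻⁴ = 1.2396×10⁻⁴ K⁻¹
Layer 4: α = (0.57 + 0.072×2)×10⁻⁴ = 0.714×10⁻⁴ K⁻¹
0–150 m: 1.7 × 2.082×10⁻⁴ × 150 = 0.053091 m
150–670 m: 1.4 × 520 × 1.794×10⁻⁴ = 0.1306032 m
670–960 m: 1.2396×10⁻⁴ × 290 × 0.77 = 0.027680268 m
1200 × 0.714×10⁻⁴ × 0.42 = 0.0359856 m
Δh = 0.053091 + 0.1306032 + 0.027680268 + 0.0359856 = 0.247360068 m ≈ 247 mm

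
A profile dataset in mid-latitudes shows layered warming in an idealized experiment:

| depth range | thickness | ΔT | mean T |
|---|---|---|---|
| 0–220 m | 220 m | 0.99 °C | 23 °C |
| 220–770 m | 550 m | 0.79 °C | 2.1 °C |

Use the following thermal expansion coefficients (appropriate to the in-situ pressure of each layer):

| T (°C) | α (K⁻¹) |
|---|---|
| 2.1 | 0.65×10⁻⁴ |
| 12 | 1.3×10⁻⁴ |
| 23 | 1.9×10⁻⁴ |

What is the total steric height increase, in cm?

Layer 1 at 23 °C → α = 1.9×10⁻⁴ K⁻¹
Layer 2 at 2.1 °C → α = 0.65×10⁻⁴ K⁻¹
0.99 × 1.9×10⁻⁴ × 220 = 0.041382 m
0.79 × 0.65×10⁻⁴ × 550 = 0.0282425 m
Δh = 0.041382 + 0.0282425 = 0.0696245 m ≈ 6.96 cm

Δh ≈ 6.96 cm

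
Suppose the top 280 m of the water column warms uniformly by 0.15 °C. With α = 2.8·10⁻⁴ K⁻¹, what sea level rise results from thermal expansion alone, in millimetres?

Δh = αΔT·H = 2.8×10⁻⁴ × 0.15 × 280 = 0.01176 m

Δh ≈ 11.8 mm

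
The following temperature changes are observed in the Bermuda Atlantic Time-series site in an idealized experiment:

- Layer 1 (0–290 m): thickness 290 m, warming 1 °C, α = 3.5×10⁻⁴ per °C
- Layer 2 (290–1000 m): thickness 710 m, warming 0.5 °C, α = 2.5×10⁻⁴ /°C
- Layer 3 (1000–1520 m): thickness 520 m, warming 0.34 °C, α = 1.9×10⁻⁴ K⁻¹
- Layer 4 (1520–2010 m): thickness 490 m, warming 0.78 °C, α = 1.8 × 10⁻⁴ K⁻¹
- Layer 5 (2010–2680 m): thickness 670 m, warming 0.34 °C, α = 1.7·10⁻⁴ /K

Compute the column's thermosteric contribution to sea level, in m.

0–290 m: 1 × 290 × 3.5×10⁻⁴ = 0.10150 m
290–1000 m: 710 × 2.5×10⁻⁴ × 0.5 = 0.08875 m
0.34 × 1.9×10⁻⁴ × 520 = 0.033592 m
Layer 4: 0.78 × 490 × 1.8×10⁻⁴ = 0.068796 m
0.34 × 1.7×10⁻⁴ × 670 = 0.038726 m
Δh = 0.10150 + 0.08875 + 0.033592 + 0.068796 + 0.038726 = 0.331364 m ≈ 0.331 m

0.331 m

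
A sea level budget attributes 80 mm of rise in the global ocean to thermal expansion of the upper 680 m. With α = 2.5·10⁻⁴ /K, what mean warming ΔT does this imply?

ΔT = Δh/(αH) = 0.08 / (2.5×10⁻⁴ × 680) ≈ 0.4706 K

0.471 K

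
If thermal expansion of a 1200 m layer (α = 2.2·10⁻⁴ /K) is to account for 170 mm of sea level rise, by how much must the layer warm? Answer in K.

ΔT = Δh/(αH) = 0.17 / (2.2×10⁻⁴ × 1200) ≈ 0.6439 K

0.644 K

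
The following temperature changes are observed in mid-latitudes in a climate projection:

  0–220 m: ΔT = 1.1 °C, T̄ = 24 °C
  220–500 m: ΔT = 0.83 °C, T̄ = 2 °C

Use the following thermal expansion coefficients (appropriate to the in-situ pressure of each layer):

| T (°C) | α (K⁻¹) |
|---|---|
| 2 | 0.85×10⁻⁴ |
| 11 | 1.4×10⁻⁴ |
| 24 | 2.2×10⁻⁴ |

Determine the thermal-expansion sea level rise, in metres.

Δh = 0.0730 m

Layer 1 at 24 °C → α = 2.2×10⁻⁴ K⁻¹
Layer 2 at 2 °C → α = 0.85×10⁻⁴ K⁻¹
Layer 1: 2.2×10⁻⁴ × 220 × 1.1 = 0.05324 m
220–500 m: 0.83 × 0.85×10⁻⁴ × 280 = 0.019754 m
Δh = 0.05324 + 0.019754 = 0.072994 m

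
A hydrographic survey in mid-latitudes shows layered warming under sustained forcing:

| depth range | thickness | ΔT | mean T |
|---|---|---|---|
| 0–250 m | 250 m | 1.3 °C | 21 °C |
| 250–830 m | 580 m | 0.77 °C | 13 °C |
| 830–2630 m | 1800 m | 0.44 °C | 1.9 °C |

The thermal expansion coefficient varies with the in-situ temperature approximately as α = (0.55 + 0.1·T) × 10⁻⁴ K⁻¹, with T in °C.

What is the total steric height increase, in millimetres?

Layer 1: α = (0.55 + 0.1×21)×10⁻⁴ = 2.65×10⁻⁴ K⁻¹
Layer 2: α = (0.55 + 0.1×13)×10⁻⁴ = 1.85×10⁻⁴ K⁻¹
Layer 3: α = (0.55 + 0.1×1.9)×10⁻⁴ = 0.74×10⁻⁴ K⁻¹
0–250 m: 250 × 2.65×10⁻⁴ × 1.3 = 0.086125 m
Layer 2: 0.77 × 580 × 1.85×10⁻⁴ = 0.082621 m
1800 × 0.44 × 0.74×10⁻⁴ = 0.058608 m
Δh = 0.086125 + 0.082621 + 0.058608 = 0.227354 m

Δh = 230 mm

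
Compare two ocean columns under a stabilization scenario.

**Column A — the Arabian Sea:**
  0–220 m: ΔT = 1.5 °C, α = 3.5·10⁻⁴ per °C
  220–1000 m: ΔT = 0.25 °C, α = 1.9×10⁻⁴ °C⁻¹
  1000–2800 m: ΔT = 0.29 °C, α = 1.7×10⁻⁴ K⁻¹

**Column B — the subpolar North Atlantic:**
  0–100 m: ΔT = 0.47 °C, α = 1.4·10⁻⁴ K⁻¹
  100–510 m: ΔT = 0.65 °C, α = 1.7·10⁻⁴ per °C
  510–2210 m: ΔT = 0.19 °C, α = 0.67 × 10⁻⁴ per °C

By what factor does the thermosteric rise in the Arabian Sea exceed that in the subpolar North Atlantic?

3.28

A 1.5 × 3.5×10⁻⁴ × 220 = 0.11550 m
A 220–1000 m: 0.25 × 1.9×10⁻⁴ × 780 = 0.03705 m
A Layer 3: 0.29 × 1800 × 1.7×10⁻⁴ = 0.08874 m
A total: 0.24129 m
B 0–100 m: 1.4×10⁻⁴ × 0.47 × 100 = 0.00658 m
B 100–510 m: 1.7×10⁻⁴ × 410 × 0.65 = 0.045305 m
B 510–2210 m: 0.67×10⁻⁴ × 0.19 × 1700 = 0.021641 m
B total: 0.073526 m
Ratio: 0.24129 / 0.073526 ≈ 3.282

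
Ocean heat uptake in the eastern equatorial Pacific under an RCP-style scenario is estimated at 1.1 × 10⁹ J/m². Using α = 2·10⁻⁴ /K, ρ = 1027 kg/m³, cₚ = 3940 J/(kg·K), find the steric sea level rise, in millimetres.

Δh = αQ/(ρcₚ) = 2×10⁻⁴ × 1.1×10⁹ / (1027 × 3940) ≈ 0.05437 m

54.4 mm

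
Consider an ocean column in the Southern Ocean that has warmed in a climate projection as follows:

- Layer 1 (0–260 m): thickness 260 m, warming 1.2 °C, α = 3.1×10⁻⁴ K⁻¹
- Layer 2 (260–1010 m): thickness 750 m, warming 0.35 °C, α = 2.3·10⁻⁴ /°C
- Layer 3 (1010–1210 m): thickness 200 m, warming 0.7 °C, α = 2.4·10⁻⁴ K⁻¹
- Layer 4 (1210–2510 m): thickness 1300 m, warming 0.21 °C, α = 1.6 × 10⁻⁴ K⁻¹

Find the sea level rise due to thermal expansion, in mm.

about 234 mm

0–260 m: 1.2 × 260 × 3.1×10⁻⁴ = 0.09672 m
0.35 × 2.3×10⁻⁴ × 750 = 0.060375 m
200 × 0.7 × 2.4×10⁻⁴ = 0.03360 m
1210–2510 m: 1300 × 1.6×10⁻⁴ × 0.21 = 0.04368 m
Δh = 0.09672 + 0.060375 + 0.03360 + 0.04368 = 0.234375 m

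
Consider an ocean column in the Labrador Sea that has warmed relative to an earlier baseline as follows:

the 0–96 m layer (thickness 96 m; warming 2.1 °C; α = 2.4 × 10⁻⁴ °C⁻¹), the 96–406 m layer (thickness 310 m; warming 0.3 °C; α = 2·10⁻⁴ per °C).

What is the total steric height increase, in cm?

Δh ≈ 6.70 cm

0–96 m: 2.4×10⁻⁴ × 2.1 × 96 = 0.048384 m
96–406 m: 2×10⁻⁴ × 310 × 0.3 = 0.01860 m
Δh = 0.048384 + 0.01860 = 0.066984 m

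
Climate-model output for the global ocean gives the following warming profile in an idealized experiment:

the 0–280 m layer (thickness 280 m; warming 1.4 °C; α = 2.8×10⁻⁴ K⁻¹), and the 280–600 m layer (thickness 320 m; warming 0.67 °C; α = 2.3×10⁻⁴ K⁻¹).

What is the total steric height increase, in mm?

about 160 mm

Layer 1: 1.4 × 2.8×10⁻⁴ × 280 = 0.10976 m
280–600 m: 2.3×10⁻⁴ × 0.67 × 320 = 0.049312 m
Δh = 0.10976 + 0.049312 = 0.159072 m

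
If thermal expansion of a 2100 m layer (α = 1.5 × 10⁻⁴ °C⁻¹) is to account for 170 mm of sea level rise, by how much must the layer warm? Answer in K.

ΔT = Δh/(αH) = 0.17 / (1.5×10⁻⁴ × 2100) ≈ 0.5397 K

about 0.540 K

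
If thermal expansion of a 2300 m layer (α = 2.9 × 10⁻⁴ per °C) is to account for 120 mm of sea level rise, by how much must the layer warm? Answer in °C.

ΔT = Δh/(αH) = 0.12 / (2.9×10⁻⁴ × 2300) ≈ 0.1799 °C

ΔT ≈ 0.18 °C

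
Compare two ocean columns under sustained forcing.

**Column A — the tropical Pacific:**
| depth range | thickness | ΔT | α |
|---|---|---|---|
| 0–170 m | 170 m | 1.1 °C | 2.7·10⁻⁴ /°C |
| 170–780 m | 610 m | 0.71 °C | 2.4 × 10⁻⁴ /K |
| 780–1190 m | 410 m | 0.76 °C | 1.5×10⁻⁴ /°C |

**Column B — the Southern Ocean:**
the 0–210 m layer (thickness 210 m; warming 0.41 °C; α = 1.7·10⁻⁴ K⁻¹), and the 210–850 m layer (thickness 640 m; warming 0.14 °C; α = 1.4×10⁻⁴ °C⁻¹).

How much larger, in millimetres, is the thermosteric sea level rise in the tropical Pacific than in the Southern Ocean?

170 mm

A 0–170 m: 1.1 × 2.7×10⁻⁴ × 170 = 0.05049 m
A Layer 2: 0.71 × 610 × 2.4×10⁻⁴ = 0.103944 m
A 780–1190 m: 410 × 0.76 × 1.5×10⁻⁴ = 0.04674 m
A total: 0.201174 m
B 0.41 × 210 × 1.7×10⁻⁴ = 0.014637 m
B 640 × 0.14 × 1.4×10⁻⁴ = 0.012544 m
B total: 0.027181 m
Difference: 0.201174 − 0.027181 = 0.173993 m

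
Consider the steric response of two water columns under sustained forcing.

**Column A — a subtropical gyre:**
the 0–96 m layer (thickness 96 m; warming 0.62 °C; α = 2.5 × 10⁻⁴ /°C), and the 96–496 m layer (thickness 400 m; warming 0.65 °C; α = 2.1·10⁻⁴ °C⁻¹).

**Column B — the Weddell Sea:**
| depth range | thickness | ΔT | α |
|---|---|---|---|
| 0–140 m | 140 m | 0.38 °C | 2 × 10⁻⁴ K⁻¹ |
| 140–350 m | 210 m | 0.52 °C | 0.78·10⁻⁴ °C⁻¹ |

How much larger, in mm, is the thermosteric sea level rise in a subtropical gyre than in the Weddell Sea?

A 0–96 m: 2.5×10⁻⁴ × 0.62 × 96 = 0.01488 m
A 96–496 m: 2.1×10⁻⁴ × 400 × 0.65 = 0.05460 m
A total: 0.06948 m
B 0.38 × 140 × 2×10⁻⁴ = 0.01064 m
B Layer 2: 210 × 0.78×10⁻⁴ × 0.52 = 0.0085176 m
B total: 0.0191576 m
Difference: 0.06948 − 0.0191576 = 0.0503224 m

Δh_A − Δh_B ≈ 50 mm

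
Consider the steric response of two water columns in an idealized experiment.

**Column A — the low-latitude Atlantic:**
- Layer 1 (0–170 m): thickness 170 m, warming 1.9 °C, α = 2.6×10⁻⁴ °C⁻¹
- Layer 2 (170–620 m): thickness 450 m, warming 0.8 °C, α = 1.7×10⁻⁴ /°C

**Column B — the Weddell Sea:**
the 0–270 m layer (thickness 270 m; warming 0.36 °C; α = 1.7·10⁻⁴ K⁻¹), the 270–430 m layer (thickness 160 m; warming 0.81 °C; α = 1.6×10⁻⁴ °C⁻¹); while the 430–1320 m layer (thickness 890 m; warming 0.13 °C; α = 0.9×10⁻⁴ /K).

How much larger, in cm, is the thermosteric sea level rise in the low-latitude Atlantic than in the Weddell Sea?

Δh_A − Δh_B ≈ 9.75 cm

A 170 × 1.9 × 2.6×10⁻⁴ = 0.08398 m
A Layer 2: 0.8 × 450 × 1.7×10⁻⁴ = 0.06120 m
A total: 0.14518 m
B 270 × 0.36 × 1.7×10⁻⁴ = 0.016524 m
B Layer 2: 1.6×10⁻⁴ × 0.81 × 160 = 0.020736 m
B 430–1320 m: 0.9×10⁻⁴ × 890 × 0.13 = 0.010413 m
B total: 0.047673 m
Difference: 0.14518 − 0.047673 = 0.097507 m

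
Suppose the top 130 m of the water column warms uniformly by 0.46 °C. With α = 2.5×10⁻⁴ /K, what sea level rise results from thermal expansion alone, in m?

Δh = 0.015 m

Δh = αΔT·H = 2.5×10⁻⁴ × 0.46 × 130 = 0.01495 m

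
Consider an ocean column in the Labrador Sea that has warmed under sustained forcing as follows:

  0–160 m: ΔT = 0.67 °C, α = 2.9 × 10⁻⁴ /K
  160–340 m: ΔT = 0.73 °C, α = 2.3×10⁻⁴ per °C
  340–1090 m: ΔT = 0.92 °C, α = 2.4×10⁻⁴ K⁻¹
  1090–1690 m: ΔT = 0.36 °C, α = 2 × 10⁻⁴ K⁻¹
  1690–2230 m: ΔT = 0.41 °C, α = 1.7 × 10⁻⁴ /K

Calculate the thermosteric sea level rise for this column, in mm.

0–160 m: 0.67 × 160 × 2.9×10⁻⁴ = 0.031088 m
2.3×10⁻⁴ × 180 × 0.73 = 0.030222 m
Layer 3: 2.4×10⁻⁴ × 0.92 × 750 = 0.16560 m
1090–1690 m: 600 × 0.36 × 2×10⁻⁴ = 0.04320 m
0.41 × 1.7×10⁻⁴ × 540 = 0.037638 m
Δh = 0.031088 + 0.030222 + 0.16560 + 0.04320 + 0.037638 = 0.307748 m ≈ 308 mm

Δh ≈ 308 mm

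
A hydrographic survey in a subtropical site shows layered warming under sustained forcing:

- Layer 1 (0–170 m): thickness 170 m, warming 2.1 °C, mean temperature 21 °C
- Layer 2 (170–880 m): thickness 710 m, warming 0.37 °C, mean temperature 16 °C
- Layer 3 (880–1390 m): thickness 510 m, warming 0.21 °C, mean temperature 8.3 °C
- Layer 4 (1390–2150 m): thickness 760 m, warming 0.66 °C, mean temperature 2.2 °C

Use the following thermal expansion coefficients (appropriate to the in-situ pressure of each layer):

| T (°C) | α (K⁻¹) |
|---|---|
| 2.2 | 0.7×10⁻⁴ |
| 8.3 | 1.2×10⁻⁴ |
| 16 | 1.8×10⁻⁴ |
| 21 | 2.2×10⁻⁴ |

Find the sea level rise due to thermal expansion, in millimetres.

Layer 1 at 21 °C → α = 2.2×10⁻⁴ K⁻¹
Layer 2 at 16 °C → α = 1.8×10⁻⁴ K⁻¹
Layer 3 at 8.3 °C → α = 1.2×10⁻⁴ K⁻¹
Layer 4 at 2.2 °C → α = 0.7×10⁻⁴ K⁻¹
2.2×10⁻⁴ × 2.1 × 170 = 0.07854 m
0.37 × 710 × 1.8×10⁻⁴ = 0.047286 m
0.21 × 510 × 1.2×10⁻⁴ = 0.012852 m
1390–2150 m: 760 × 0.7×10⁻⁴ × 0.66 = 0.035112 m
Δh = 0.07854 + 0.047286 + 0.012852 + 0.035112 = 0.17379 m ≈ 174 mm

Δh ≈ 174 mm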